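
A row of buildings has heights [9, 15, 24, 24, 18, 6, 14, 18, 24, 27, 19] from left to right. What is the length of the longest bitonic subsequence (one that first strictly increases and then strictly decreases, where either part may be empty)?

6

inc[i] = longest strictly increasing subsequence ending at i; dec[i] = longest strictly decreasing subsequence starting at i:
i:      1  2  3  4  5  6  7  8  9 10 11
a[i]:   9 15 24 24 18  6 14 18 24 27 19
inc:    1  2  3  3  3  1  2  3  4  5  4
dec:    2  2  3  3  2  1  1  1  2  2  1
Best peak at i=10 (value 27): inc=5, dec=2, length 5+2−1 = 6.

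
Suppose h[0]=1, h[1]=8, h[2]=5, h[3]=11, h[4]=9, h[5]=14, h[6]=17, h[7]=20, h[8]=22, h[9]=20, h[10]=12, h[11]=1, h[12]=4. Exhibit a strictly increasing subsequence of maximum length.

1, 8, 11, 14, 17, 20, 22

Patience tails give the LIS length; then backtrack through the dp parents:
1 → extends → [1]
8 → extends → [1, 8]
5 → replaces 8 → [1, 5]
11 → extends → [1, 5, 11]
9 → replaces 11 → [1, 5, 9]
14 → extends → [1, 5, 9, 14]
17 → extends → [1, 5, 9, 14, 17]
20 → extends → [1, 5, 9, 14, 17, 20]
22 → extends → [1, 5, 9, 14, 17, 20, 22]
20 → already a tail → [1, 5, 9, 14, 17, 20, 22]
12 → replaces 14 → [1, 5, 9, 12, 17, 20, 22]
1 → already a tail → [1, 5, 9, 12, 17, 20, 22]
4 → replaces 5 → [1, 4, 9, 12, 17, 20, 22]
Length 7; one witness is 1, 8, 11, 14, 17, 20, 22.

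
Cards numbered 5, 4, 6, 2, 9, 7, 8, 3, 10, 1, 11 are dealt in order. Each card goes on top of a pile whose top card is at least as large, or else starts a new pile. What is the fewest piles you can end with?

6

The minimum number of non-increasing subsequences covering a sequence equals the length of its longest strictly increasing subsequence.
LIS length is 6 (e.g. 5, 6, 7, 8, 10, 11), so 6 piles are needed.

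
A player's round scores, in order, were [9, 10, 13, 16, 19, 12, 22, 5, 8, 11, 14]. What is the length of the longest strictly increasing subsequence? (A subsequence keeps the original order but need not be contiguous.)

6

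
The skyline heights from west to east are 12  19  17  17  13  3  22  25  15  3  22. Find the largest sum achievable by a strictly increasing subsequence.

Let S[i] be the best sum of a strictly increasing subsequence ending at i:
i:      1  2  3  4  5  6  7  8  9 10 11
a[i]:  12 19 17 17 13  3 22 25 15  3 22
S:     12 31 29 29 25  3 53 78 40  3 62
Maximum is 78 (e.g. 12 + 19 + 22 + 25).

78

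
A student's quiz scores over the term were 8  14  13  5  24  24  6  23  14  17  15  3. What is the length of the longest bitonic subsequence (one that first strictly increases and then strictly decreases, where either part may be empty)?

inc[i] = longest strictly increasing subsequence ending at i; dec[i] = longest strictly decreasing subsequence starting at i:
i:      1  2  3  4  5  6  7  8  9 10 11 12
a[i]:   8 14 13  5 24 24  6 23 14 17 15  3
inc:    1  2  2  1  3  3  2  3  3  4  4  1
dec:    3  4  3  2  5  5  2  4  2  3  2  1
Best peak at i=5 (value 24): inc=3, dec=5, length 3+5−1 = 7.

7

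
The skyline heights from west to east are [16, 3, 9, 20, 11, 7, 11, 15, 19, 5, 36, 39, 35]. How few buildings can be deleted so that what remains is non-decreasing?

5

Fewest deletions = n − (longest non-decreasing subsequence).
Patience tails:
16 → extends → [16]
3 → replaces 16 → [3]
9 → extends → [3, 9]
20 → extends → [3, 9, 20]
11 → replaces 20 → [3, 9, 11]
7 → replaces 9 → [3, 7, 11]
11 → extends → [3, 7, 11, 11]
15 → extends → [3, 7, 11, 11, 15]
19 → extends → [3, 7, 11, 11, 15, 19]
5 → replaces 7 → [3, 5, 11, 11, 15, 19]
36 → extends → [3, 5, 11, 11, 15, 19, 36]
39 → extends → [3, 5, 11, 11, 15, 19, 36, 39]
35 → replaces 36 → [3, 5, 11, 11, 15, 19, 35, 39]
Longest non-decreasing subsequence has length 8, so deletions = 13 − 8 = 5.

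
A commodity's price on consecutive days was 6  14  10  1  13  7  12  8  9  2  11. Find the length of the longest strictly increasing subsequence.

Let dp[i] be the length of the longest such subsequence ending at index i:
i:      1  2  3  4  5  6  7  8  9 10 11
a[i]:   6 14 10  1 13  7 12  8  9  2 11
dp:     1  2  2  1  3  2  3  3  4  2  5
Maximum dp value is 5.

5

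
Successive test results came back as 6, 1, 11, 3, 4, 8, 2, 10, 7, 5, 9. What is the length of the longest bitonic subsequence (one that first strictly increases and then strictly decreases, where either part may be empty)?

inc[i] = longest strictly increasing subsequence ending at i; dec[i] = longest strictly decreasing subsequence starting at i:
i:      1  2  3  4  5  6  7  8  9 10 11
a[i]:   6  1 11  3  4  8  2 10  7  5  9
inc:    1  1  2  2  3  4  2  5  4  4  5
dec:    3  1  4  2  2  3  1  3  2  1  1
Best peak at i=8 (value 10): inc=5, dec=3, length 5+3−1 = 7.

7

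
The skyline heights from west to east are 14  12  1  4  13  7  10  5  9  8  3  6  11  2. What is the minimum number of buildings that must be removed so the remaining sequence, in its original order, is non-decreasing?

Fewest deletions = n − (longest non-decreasing subsequence).
Patience tails:
14 → extends → [14]
12 → replaces 14 → [12]
1 → replaces 12 → [1]
4 → extends → [1, 4]
13 → extends → [1, 4, 13]
7 → replaces 13 → [1, 4, 7]
10 → extends → [1, 4, 7, 10]
5 → replaces 7 → [1, 4, 5, 10]
9 → replaces 10 → [1, 4, 5, 9]
8 → replaces 9 → [1, 4, 5, 8]
3 → replaces 4 → [1, 3, 5, 8]
6 → replaces 8 → [1, 3, 5, 6]
11 → extends → [1, 3, 5, 6, 11]
2 → replaces 3 → [1, 2, 5, 6, 11]
Longest non-decreasing subsequence has length 5, so deletions = 14 − 5 = 9.

9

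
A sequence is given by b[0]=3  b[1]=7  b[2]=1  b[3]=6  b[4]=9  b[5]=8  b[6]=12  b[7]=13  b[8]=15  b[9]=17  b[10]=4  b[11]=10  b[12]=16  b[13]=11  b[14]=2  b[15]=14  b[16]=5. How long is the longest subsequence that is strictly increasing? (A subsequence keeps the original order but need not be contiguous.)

7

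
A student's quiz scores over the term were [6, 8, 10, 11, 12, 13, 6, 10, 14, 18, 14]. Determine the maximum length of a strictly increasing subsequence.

8

Track the smallest tail for each achievable length (strict):
6 → extends → [6]
8 → extends → [6, 8]
10 → extends → [6, 8, 10]
11 → extends → [6, 8, 10, 11]
12 → extends → [6, 8, 10, 11, 12]
13 → extends → [6, 8, 10, 11, 12, 13]
6 → already a tail → [6, 8, 10, 11, 12, 13]
10 → already a tail → [6, 8, 10, 11, 12, 13]
14 → extends → [6, 8, 10, 11, 12, 13, 14]
18 → extends → [6, 8, 10, 11, 12, 13, 14, 18]
14 → already a tail → [6, 8, 10, 11, 12, 13, 14, 18]
Eight tails, so the longest strictly increasing subsequence has length 8 (e.g. 6, 8, 10, 11, 12, 13, 14, 18).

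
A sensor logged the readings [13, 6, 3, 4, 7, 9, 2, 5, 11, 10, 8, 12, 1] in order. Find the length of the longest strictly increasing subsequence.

Track the smallest tail for each achievable length (strict):
13 → extends → [13]
6 → replaces 13 → [6]
3 → replaces 6 → [3]
4 → extends → [3, 4]
7 → extends → [3, 4, 7]
9 → extends → [3, 4, 7, 9]
2 → replaces 3 → [2, 4, 7, 9]
5 → replaces 7 → [2, 4, 5, 9]
11 → extends → [2, 4, 5, 9, 11]
10 → replaces 11 → [2, 4, 5, 9, 10]
8 → replaces 9 → [2, 4, 5, 8, 10]
12 → extends → [2, 4, 5, 8, 10, 12]
1 → replaces 2 → [1, 4, 5, 8, 10, 12]
Six tails, so the longest strictly increasing subsequence has length 6 (e.g. 3, 4, 7, 9, 11, 12).

6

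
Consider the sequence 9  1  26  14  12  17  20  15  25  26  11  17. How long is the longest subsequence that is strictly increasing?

6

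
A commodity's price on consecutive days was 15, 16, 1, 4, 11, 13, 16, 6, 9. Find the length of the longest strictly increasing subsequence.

Track the smallest tail for each achievable length (strict):
15 → extends → [15]
16 → extends → [15, 16]
1 → replaces 15 → [1, 16]
4 → replaces 16 → [1, 4]
11 → extends → [1, 4, 11]
13 → extends → [1, 4, 11, 13]
16 → extends → [1, 4, 11, 13, 16]
6 → replaces 11 → [1, 4, 6, 13, 16]
9 → replaces 13 → [1, 4, 6, 9, 16]
Five tails, so the longest strictly increasing subsequence has length 5 (e.g. 1, 4, 11, 13, 16).

5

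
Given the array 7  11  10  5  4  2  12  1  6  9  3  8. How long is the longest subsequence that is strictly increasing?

3

Let dp[i] be the length of the longest such subsequence ending at index i:
i:      1  2  3  4  5  6  7  8  9 10 11 12
a[i]:   7 11 10  5  4  2 12  1  6  9  3  8
dp:     1  2  2  1  1  1  3  1  2  3  2  3
Maximum dp value is 3.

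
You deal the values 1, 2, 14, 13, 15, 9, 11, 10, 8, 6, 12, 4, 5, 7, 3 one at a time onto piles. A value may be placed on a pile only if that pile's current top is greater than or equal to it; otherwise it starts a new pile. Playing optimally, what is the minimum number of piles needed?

Place each on the leftmost legal pile:
1 → new pile 1 (tops now [1])
2 → new pile 2 (tops now [1, 2])
14 → new pile 3 (tops now [1, 2, 14])
13 → pile 3 (tops now [1, 2, 13])
15 → new pile 4 (tops now [1, 2, 13, 15])
9 → pile 3 (tops now [1, 2, 9, 15])
11 → pile 4 (tops now [1, 2, 9, 11])
10 → pile 4 (tops now [1, 2, 9, 10])
8 → pile 3 (tops now [1, 2, 8, 10])
6 → pile 3 (tops now [1, 2, 6, 10])
12 → new pile 5 (tops now [1, 2, 6, 10, 12])
4 → pile 3 (tops now [1, 2, 4, 10, 12])
5 → pile 4 (tops now [1, 2, 4, 5, 12])
7 → pile 5 (tops now [1, 2, 4, 5, 7])
3 → pile 3 (tops now [1, 2, 3, 5, 7])
Five piles.

5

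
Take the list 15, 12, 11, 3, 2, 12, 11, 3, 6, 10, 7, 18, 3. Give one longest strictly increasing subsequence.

Patience tails give the LIS length; then backtrack through the dp parents:
15 → extends → [15]
12 → replaces 15 → [12]
11 → replaces 12 → [11]
3 → replaces 11 → [3]
2 → replaces 3 → [2]
12 → extends → [2, 12]
11 → replaces 12 → [2, 11]
3 → replaces 11 → [2, 3]
6 → extends → [2, 3, 6]
10 → extends → [2, 3, 6, 10]
7 → replaces 10 → [2, 3, 6, 7]
18 → extends → [2, 3, 6, 7, 18]
3 → already a tail → [2, 3, 6, 7, 18]
Length 5; one witness is 2, 3, 6, 10, 18.

2, 3, 6, 10, 18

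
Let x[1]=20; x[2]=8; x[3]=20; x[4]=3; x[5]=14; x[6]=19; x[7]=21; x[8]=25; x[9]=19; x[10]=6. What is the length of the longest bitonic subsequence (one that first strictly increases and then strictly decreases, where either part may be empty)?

7

inc[i] = longest strictly increasing subsequence ending at i; dec[i] = longest strictly decreasing subsequence starting at i:
i:      1  2  3  4  5  6  7  8  9 10
x[i]:  20  8 20  3 14 19 21 25 19  6
inc:    1  1  2  1  2  3  4  5  3  2
dec:    3  2  3  1  2  2  3  3  2  1
Best peak at i=8 (value 25): inc=5, dec=3, length 5+3−1 = 7.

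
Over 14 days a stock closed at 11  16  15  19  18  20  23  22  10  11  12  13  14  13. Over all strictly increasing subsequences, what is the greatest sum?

89

Let S[i] be the best sum of a strictly increasing subsequence ending at i:
i:      1  2  3  4  5  6  7  8  9 10 11 12 13 14
a[i]:  11 16 15 19 18 20 23 22 10 11 12 13 14 13
S:     11 27 26 46 45 66 89 88 10 21 33 46 60 46
Maximum is 89 (e.g. 11 + 16 + 19 + 20 + 23).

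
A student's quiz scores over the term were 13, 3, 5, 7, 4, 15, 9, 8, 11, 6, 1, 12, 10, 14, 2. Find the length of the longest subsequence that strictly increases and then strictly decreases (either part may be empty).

8

inc[i] = longest strictly increasing subsequence ending at i; dec[i] = longest strictly decreasing subsequence starting at i:
i:      1  2  3  4  5  6  7  8  9 10 11 12 13 14 15
a[i]:  13  3  5  7  4 15  9  8 11  6  1 12 10 14  2
inc:    1  1  2  3  2  4  4  4  5  3  1  6  5  7  2
dec:    5  2  3  3  2  5  4  3  3  2  1  3  2  2  1
Best peak at i=6 (value 15): inc=4, dec=5, length 4+5−1 = 8.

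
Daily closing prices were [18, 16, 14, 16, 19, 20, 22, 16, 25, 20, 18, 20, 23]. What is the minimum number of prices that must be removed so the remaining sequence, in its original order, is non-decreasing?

Fewest deletions = n − (longest non-decreasing subsequence).
Patience tails:
18 → extends → [18]
16 → replaces 18 → [16]
14 → replaces 16 → [14]
16 → extends → [14, 16]
19 → extends → [14, 16, 19]
20 → extends → [14, 16, 19, 20]
22 → extends → [14, 16, 19, 20, 22]
16 → replaces 19 → [14, 16, 16, 20, 22]
25 → extends → [14, 16, 16, 20, 22, 25]
20 → replaces 22 → [14, 16, 16, 20, 20, 25]
18 → replaces 20 → [14, 16, 16, 18, 20, 25]
20 → replaces 25 → [14, 16, 16, 18, 20, 20]
23 → extends → [14, 16, 16, 18, 20, 20, 23]
Longest non-decreasing subsequence has length 7, so deletions = 13 − 7 = 6.

6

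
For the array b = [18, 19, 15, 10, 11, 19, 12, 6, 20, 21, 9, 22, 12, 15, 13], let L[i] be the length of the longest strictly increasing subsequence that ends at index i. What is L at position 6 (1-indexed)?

3

dp[i] = 1 + max{dp[j] : j<i, b[j]<b[i]} (or 1 if no such j):
i:      1  2  3  4  5  6  7  8  9 10 11 12 13 14 15
b[i]:  18 19 15 10 11 19 12  6 20 21  9 22 12 15 13
dp:     1  2  1  1  2  3  3  1  4  5  2  6  3  4  4
At index 6 the value is 3.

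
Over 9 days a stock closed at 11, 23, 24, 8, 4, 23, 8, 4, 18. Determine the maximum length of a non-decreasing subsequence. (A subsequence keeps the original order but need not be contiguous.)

3

Let dp[i] be the length of the longest such subsequence ending at index i:
i:      1  2  3  4  5  6  7  8  9
a[i]:  11 23 24  8  4 23  8  4 18
dp:     1  2  3  1  1  3  2  2  3
Maximum dp value is 3.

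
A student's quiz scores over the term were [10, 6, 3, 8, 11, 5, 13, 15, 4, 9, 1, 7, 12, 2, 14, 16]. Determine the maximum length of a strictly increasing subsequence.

6

Track the smallest tail for each achievable length (strict):
10 → extends → [10]
6 → replaces 10 → [6]
3 → replaces 6 → [3]
8 → extends → [3, 8]
11 → extends → [3, 8, 11]
5 → replaces 8 → [3, 5, 11]
13 → extends → [3, 5, 11, 13]
15 → extends → [3, 5, 11, 13, 15]
4 → replaces 5 → [3, 4, 11, 13, 15]
9 → replaces 11 → [3, 4, 9, 13, 15]
1 → replaces 3 → [1, 4, 9, 13, 15]
7 → replaces 9 → [1, 4, 7, 13, 15]
12 → replaces 13 → [1, 4, 7, 12, 15]
2 → replaces 4 → [1, 2, 7, 12, 15]
14 → replaces 15 → [1, 2, 7, 12, 14]
16 → extends → [1, 2, 7, 12, 14, 16]
Six tails, so the longest strictly increasing subsequence has length 6 (e.g. 6, 8, 11, 13, 15, 16).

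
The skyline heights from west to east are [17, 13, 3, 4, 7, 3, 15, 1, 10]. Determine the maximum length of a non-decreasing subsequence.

4

Track the smallest tail for each achievable length (allowing ties):
17 → extends → [17]
13 → replaces 17 → [13]
3 → replaces 13 → [3]
4 → extends → [3, 4]
7 → extends → [3, 4, 7]
3 → replaces 4 → [3, 3, 7]
15 → extends → [3, 3, 7, 15]
1 → replaces 3 → [1, 3, 7, 15]
10 → replaces 15 → [1, 3, 7, 10]
Four tails, so the longest non-decreasing subsequence has length 4 (e.g. 3, 4, 7, 15).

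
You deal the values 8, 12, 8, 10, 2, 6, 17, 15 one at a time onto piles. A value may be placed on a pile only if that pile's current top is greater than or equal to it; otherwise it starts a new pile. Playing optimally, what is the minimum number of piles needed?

Place each on the leftmost legal pile:
8 → new pile 1 (tops now [8])
12 → new pile 2 (tops now [8, 12])
8 → pile 1 (tops now [8, 12])
10 → pile 2 (tops now [8, 10])
2 → pile 1 (tops now [2, 10])
6 → pile 2 (tops now [2, 6])
17 → new pile 3 (tops now [2, 6, 17])
15 → pile 3 (tops now [2, 6, 15])
Three piles.

3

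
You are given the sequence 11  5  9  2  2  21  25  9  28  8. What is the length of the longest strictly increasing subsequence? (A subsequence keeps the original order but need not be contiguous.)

Track the smallest tail for each achievable length (strict):
11 → extends → [11]
5 → replaces 11 → [5]
9 → extends → [5, 9]
2 → replaces 5 → [2, 9]
2 → already a tail → [2, 9]
21 → extends → [2, 9, 21]
25 → extends → [2, 9, 21, 25]
9 → already a tail → [2, 9, 21, 25]
28 → extends → [2, 9, 21, 25, 28]
8 → replaces 9 → [2, 8, 21, 25, 28]
Five tails, so the longest strictly increasing subsequence has length 5 (e.g. 5, 9, 21, 25, 28).

5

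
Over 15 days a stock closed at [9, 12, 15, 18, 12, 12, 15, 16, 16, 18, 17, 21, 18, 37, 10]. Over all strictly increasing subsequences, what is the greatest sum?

Let S[i] be the best sum of a strictly increasing subsequence ending at i:
i:       1   2   3   4   5   6   7   8   9  10  11  12  13  14  15
a[i]:    9  12  15  18  12  12  15  16  16  18  17  21  18  37  10
S:       9  21  36  54  21  21  36  52  52  70  69  91  87 128  19
Maximum is 128 (e.g. 9 + 12 + 15 + 16 + 18 + 21 + 37).

128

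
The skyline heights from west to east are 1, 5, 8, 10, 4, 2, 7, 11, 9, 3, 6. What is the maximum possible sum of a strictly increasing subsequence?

Let S[i] be the best sum of a strictly increasing subsequence ending at i:
i:      1  2  3  4  5  6  7  8  9 10 11
a[i]:   1  5  8 10  4  2  7 11  9  3  6
S:      1  6 14 24  5  3 13 35 23  6 12
Maximum is 35 (e.g. 1 + 5 + 8 + 10 + 11).

35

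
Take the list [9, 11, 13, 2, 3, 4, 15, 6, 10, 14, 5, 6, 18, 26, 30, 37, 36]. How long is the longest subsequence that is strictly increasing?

Track the smallest tail for each achievable length (strict):
9 → extends → [9]
11 → extends → [9, 11]
13 → extends → [9, 11, 13]
2 → replaces 9 → [2, 11, 13]
3 → replaces 11 → [2, 3, 13]
4 → replaces 13 → [2, 3, 4]
15 → extends → [2, 3, 4, 15]
6 → replaces 15 → [2, 3, 4, 6]
10 → extends → [2, 3, 4, 6, 10]
14 → extends → [2, 3, 4, 6, 10, 14]
5 → replaces 6 → [2, 3, 4, 5, 10, 14]
6 → replaces 10 → [2, 3, 4, 5, 6, 14]
18 → extends → [2, 3, 4, 5, 6, 14, 18]
26 → extends → [2, 3, 4, 5, 6, 14, 18, 26]
30 → extends → [2, 3, 4, 5, 6, 14, 18, 26, 30]
37 → extends → [2, 3, 4, 5, 6, 14, 18, 26, 30, 37]
36 → replaces 37 → [2, 3, 4, 5, 6, 14, 18, 26, 30, 36]
Ten tails, so the longest strictly increasing subsequence has length 10 (e.g. 2, 3, 4, 6, 10, 14, 18, 26, 30, 37).

10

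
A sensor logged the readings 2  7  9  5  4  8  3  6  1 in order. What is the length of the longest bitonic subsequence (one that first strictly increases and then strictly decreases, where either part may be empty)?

inc[i] = longest strictly increasing subsequence ending at i; dec[i] = longest strictly decreasing subsequence starting at i:
i:     1 2 3 4 5 6 7 8 9
a[i]:  2 7 9 5 4 8 3 6 1
inc:   1 2 3 2 2 3 2 3 1
dec:   2 5 5 4 3 3 2 2 1
Best peak at i=3 (value 9): inc=3, dec=5, length 3+5−1 = 7.

7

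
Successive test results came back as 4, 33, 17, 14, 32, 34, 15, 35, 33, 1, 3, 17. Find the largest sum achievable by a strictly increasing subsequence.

122

Let S[i] be the best sum of a strictly increasing subsequence ending at i:
i:       1   2   3   4   5   6   7   8   9  10  11  12
a[i]:    4  33  17  14  32  34  15  35  33   1   3  17
S:       4  37  21  18  53  87  33 122  86   1   4  50
Maximum is 122 (e.g. 4 + 17 + 32 + 34 + 35).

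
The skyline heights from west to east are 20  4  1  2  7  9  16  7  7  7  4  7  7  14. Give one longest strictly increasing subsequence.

Patience tails give the LIS length; then backtrack through the dp parents:
20 → extends → [20]
4 → replaces 20 → [4]
1 → replaces 4 → [1]
2 → extends → [1, 2]
7 → extends → [1, 2, 7]
9 → extends → [1, 2, 7, 9]
16 → extends → [1, 2, 7, 9, 16]
7 → already a tail → [1, 2, 7, 9, 16]
7 → already a tail → [1, 2, 7, 9, 16]
7 → already a tail → [1, 2, 7, 9, 16]
4 → replaces 7 → [1, 2, 4, 9, 16]
7 → replaces 9 → [1, 2, 4, 7, 16]
7 → already a tail → [1, 2, 4, 7, 16]
14 → replaces 16 → [1, 2, 4, 7, 14]
Length 5; one witness is 1, 2, 7, 9, 16.

1, 2, 7, 9, 16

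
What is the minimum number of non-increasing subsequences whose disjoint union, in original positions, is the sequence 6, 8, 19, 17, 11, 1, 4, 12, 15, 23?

6

Place each on the leftmost legal pile:
6 → new pile 1 (tops now [6])
8 → new pile 2 (tops now [6, 8])
19 → new pile 3 (tops now [6, 8, 19])
17 → pile 3 (tops now [6, 8, 17])
11 → pile 3 (tops now [6, 8, 11])
1 → pile 1 (tops now [1, 8, 11])
4 → pile 2 (tops now [1, 4, 11])
12 → new pile 4 (tops now [1, 4, 11, 12])
15 → new pile 5 (tops now [1, 4, 11, 12, 15])
23 → new pile 6 (tops now [1, 4, 11, 12, 15, 23])
Six piles.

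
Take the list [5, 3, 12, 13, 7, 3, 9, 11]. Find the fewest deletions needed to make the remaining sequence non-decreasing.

Fewest deletions = n − (longest non-decreasing subsequence).
i:      1  2  3  4  5  6  7  8
a[i]:   5  3 12 13  7  3  9 11
dp:     1  1  2  3  2  2  3  4
max dp = 4, so deletions = 8 − 4 = 4.

4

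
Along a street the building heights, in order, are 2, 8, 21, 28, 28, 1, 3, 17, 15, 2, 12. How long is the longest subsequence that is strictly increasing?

Track the smallest tail for each achievable length (strict):
2 → extends → [2]
8 → extends → [2, 8]
21 → extends → [2, 8, 21]
28 → extends → [2, 8, 21, 28]
28 → already a tail → [2, 8, 21, 28]
1 → replaces 2 → [1, 8, 21, 28]
3 → replaces 8 → [1, 3, 21, 28]
17 → replaces 21 → [1, 3, 17, 28]
15 → replaces 17 → [1, 3, 15, 28]
2 → replaces 3 → [1, 2, 15, 28]
12 → replaces 15 → [1, 2, 12, 28]
Four tails, so the longest strictly increasing subsequence has length 4 (e.g. 2, 8, 21, 28).

4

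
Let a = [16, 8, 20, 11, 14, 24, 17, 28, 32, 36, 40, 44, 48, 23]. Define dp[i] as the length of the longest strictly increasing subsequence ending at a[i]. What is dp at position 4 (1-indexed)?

dp[i] = 1 + max{dp[j] : j<i, a[j]<a[i]} (or 1 if no such j):
i:      1  2  3  4  5  6  7  8  9 10 11 12 13 14
a[i]:  16  8 20 11 14 24 17 28 32 36 40 44 48 23
dp:     1  1  2  2  3  4  4  5  6  7  8  9 10  5
At index 4 the value is 2.

2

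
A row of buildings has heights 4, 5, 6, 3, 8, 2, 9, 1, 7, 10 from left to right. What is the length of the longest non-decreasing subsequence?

6

Let dp[i] be the length of the longest such subsequence ending at index i:
i:      1  2  3  4  5  6  7  8  9 10
a[i]:   4  5  6  3  8  2  9  1  7 10
dp:     1  2  3  1  4  1  5  1  4  6
Maximum dp value is 6.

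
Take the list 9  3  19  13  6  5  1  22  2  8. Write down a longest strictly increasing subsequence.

9, 19, 22

Patience tails give the LIS length; then backtrack through the dp parents:
9 → extends → [9]
3 → replaces 9 → [3]
19 → extends → [3, 19]
13 → replaces 19 → [3, 13]
6 → replaces 13 → [3, 6]
5 → replaces 6 → [3, 5]
1 → replaces 3 → [1, 5]
22 → extends → [1, 5, 22]
2 → replaces 5 → [1, 2, 22]
8 → replaces 22 → [1, 2, 8]
Length 3; one witness is 9, 19, 22.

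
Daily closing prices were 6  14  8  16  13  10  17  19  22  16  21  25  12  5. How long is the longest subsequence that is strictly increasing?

Let dp[i] be the length of the longest such subsequence ending at index i:
i:      1  2  3  4  5  6  7  8  9 10 11 12 13 14
a[i]:   6 14  8 16 13 10 17 19 22 16 21 25 12  5
dp:     1  2  2  3  3  3  4  5  6  4  6  7  4  1
Maximum dp value is 7.

7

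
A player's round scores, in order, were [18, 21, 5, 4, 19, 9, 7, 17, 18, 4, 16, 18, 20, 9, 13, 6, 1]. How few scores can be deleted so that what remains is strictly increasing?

Fewest deletions = n − (longest strictly increasing subsequence).
Patience tails:
18 → extends → [18]
21 → extends → [18, 21]
5 → replaces 18 → [5, 21]
4 → replaces 5 → [4, 21]
19 → replaces 21 → [4, 19]
9 → replaces 19 → [4, 9]
7 → replaces 9 → [4, 7]
17 → extends → [4, 7, 17]
18 → extends → [4, 7, 17, 18]
4 → already a tail → [4, 7, 17, 18]
16 → replaces 17 → [4, 7, 16, 18]
18 → already a tail → [4, 7, 16, 18]
20 → extends → [4, 7, 16, 18, 20]
9 → replaces 16 → [4, 7, 9, 18, 20]
13 → replaces 18 → [4, 7, 9, 13, 20]
6 → replaces 7 → [4, 6, 9, 13, 20]
1 → replaces 4 → [1, 6, 9, 13, 20]
Longest strictly increasing subsequence has length 5, so deletions = 17 − 5 = 12.

12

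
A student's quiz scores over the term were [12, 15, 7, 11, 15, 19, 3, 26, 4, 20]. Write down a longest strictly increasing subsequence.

Patience tails give the LIS length; then backtrack through the dp parents:
12 → extends → [12]
15 → extends → [12, 15]
7 → replaces 12 → [7, 15]
11 → replaces 15 → [7, 11]
15 → extends → [7, 11, 15]
19 → extends → [7, 11, 15, 19]
3 → replaces 7 → [3, 11, 15, 19]
26 → extends → [3, 11, 15, 19, 26]
4 → replaces 11 → [3, 4, 15, 19, 26]
20 → replaces 26 → [3, 4, 15, 19, 20]
Length 5; one witness is 7, 11, 15, 19, 26.

7, 11, 15, 19, 26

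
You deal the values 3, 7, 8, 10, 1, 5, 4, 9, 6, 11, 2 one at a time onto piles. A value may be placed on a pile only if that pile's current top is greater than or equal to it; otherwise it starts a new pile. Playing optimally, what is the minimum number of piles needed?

The minimum number of non-increasing subsequences covering a sequence equals the length of its longest strictly increasing subsequence.
LIS length is 5 (e.g. 3, 7, 8, 10, 11), so 5 piles are needed.

5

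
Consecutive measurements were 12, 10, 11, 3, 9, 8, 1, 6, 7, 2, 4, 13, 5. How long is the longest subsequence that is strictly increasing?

4

Let dp[i] be the length of the longest such subsequence ending at index i:
i:      1  2  3  4  5  6  7  8  9 10 11 12 13
a[i]:  12 10 11  3  9  8  1  6  7  2  4 13  5
dp:     1  1  2  1  2  2  1  2  3  2  3  4  4
Maximum dp value is 4.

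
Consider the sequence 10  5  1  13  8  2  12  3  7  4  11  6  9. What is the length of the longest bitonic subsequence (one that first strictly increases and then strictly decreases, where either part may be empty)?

6

inc[i] = longest strictly increasing subsequence ending at i; dec[i] = longest strictly decreasing subsequence starting at i:
i:      1  2  3  4  5  6  7  8  9 10 11 12 13
a[i]:  10  5  1 13  8  2 12  3  7  4 11  6  9
inc:    1  1  1  2  2  2  3  3  4  4  5  5  6
dec:    4  2  1  4  3  1  3  1  2  1  2  1  1
Best peak at i=11 (value 11): inc=5, dec=2, length 5+2−1 = 6.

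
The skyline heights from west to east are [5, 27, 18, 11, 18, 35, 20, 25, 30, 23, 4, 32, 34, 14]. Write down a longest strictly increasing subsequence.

Patience tails give the LIS length; then backtrack through the dp parents:
5 → extends → [5]
27 → extends → [5, 27]
18 → replaces 27 → [5, 18]
11 → replaces 18 → [5, 11]
18 → extends → [5, 11, 18]
35 → extends → [5, 11, 18, 35]
20 → replaces 35 → [5, 11, 18, 20]
25 → extends → [5, 11, 18, 20, 25]
30 → extends → [5, 11, 18, 20, 25, 30]
23 → replaces 25 → [5, 11, 18, 20, 23, 30]
4 → replaces 5 → [4, 11, 18, 20, 23, 30]
32 → extends → [4, 11, 18, 20, 23, 30, 32]
34 → extends → [4, 11, 18, 20, 23, 30, 32, 34]
14 → replaces 18 → [4, 11, 14, 20, 23, 30, 32, 34]
Length 8; one witness is 5, 11, 18, 20, 25, 30, 32, 34.

5, 11, 18, 20, 25, 30, 32, 34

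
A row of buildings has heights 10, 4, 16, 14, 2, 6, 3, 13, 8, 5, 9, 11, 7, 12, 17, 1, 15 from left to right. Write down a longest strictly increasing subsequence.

Patience tails give the LIS length; then backtrack through the dp parents:
10 → extends → [10]
4 → replaces 10 → [4]
16 → extends → [4, 16]
14 → replaces 16 → [4, 14]
2 → replaces 4 → [2, 14]
6 → replaces 14 → [2, 6]
3 → replaces 6 → [2, 3]
13 → extends → [2, 3, 13]
8 → replaces 13 → [2, 3, 8]
5 → replaces 8 → [2, 3, 5]
9 → extends → [2, 3, 5, 9]
11 → extends → [2, 3, 5, 9, 11]
7 → replaces 9 → [2, 3, 5, 7, 11]
12 → extends → [2, 3, 5, 7, 11, 12]
17 → extends → [2, 3, 5, 7, 11, 12, 17]
1 → replaces 2 → [1, 3, 5, 7, 11, 12, 17]
15 → replaces 17 → [1, 3, 5, 7, 11, 12, 15]
Length 7; one witness is 4, 6, 8, 9, 11, 12, 17.

4, 6, 8, 9, 11, 12, 17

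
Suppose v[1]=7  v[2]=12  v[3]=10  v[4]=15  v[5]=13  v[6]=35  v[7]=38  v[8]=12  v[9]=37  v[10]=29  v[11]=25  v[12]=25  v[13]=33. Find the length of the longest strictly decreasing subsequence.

4

Negate each value so 'decreasing' becomes 'increasing', then run patience tails on the negated sequence:
-7 → extends → [-7]
-12 → replaces -7 → [-12]
-10 → extends → [-12, -10]
-15 → replaces -12 → [-15, -10]
-13 → replaces -10 → [-15, -13]
-35 → replaces -15 → [-35, -13]
-38 → replaces -35 → [-38, -13]
-12 → extends → [-38, -13, -12]
-37 → replaces -13 → [-38, -37, -12]
-29 → replaces -12 → [-38, -37, -29]
-25 → extends → [-38, -37, -29, -25]
-25 → already a tail → [-38, -37, -29, -25]
-33 → replaces -29 → [-38, -37, -33, -25]
Four tails, so the longest strictly decreasing subsequence of the original has length 4.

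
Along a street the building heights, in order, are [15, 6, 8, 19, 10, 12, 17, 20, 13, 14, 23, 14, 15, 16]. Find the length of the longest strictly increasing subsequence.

Let dp[i] be the length of the longest such subsequence ending at index i:
i:      1  2  3  4  5  6  7  8  9 10 11 12 13 14
a[i]:  15  6  8 19 10 12 17 20 13 14 23 14 15 16
dp:     1  1  2  3  3  4  5  6  5  6  7  6  7  8
Maximum dp value is 8.

8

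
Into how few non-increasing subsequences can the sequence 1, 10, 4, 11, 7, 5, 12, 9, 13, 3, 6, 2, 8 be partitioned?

5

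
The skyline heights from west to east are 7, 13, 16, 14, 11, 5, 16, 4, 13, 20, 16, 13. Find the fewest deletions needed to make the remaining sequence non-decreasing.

7

Fewest deletions = n − (longest non-decreasing subsequence).
i:      1  2  3  4  5  6  7  8  9 10 11 12
a[i]:   7 13 16 14 11  5 16  4 13 20 16 13
dp:     1  2  3  3  2  1  4  1  3  5  5  4
max dp = 5, so deletions = 12 − 5 = 7.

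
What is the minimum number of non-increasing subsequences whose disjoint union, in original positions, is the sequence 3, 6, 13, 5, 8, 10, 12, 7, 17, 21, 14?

Place each on the leftmost legal pile:
3 → new pile 1 (tops now [3])
6 → new pile 2 (tops now [3, 6])
13 → new pile 3 (tops now [3, 6, 13])
5 → pile 2 (tops now [3, 5, 13])
8 → pile 3 (tops now [3, 5, 8])
10 → new pile 4 (tops now [3, 5, 8, 10])
12 → new pile 5 (tops now [3, 5, 8, 10, 12])
7 → pile 3 (tops now [3, 5, 7, 10, 12])
17 → new pile 6 (tops now [3, 5, 7, 10, 12, 17])
21 → new pile 7 (tops now [3, 5, 7, 10, 12, 17, 21])
14 → pile 6 (tops now [3, 5, 7, 10, 12, 14, 21])
Seven piles.

7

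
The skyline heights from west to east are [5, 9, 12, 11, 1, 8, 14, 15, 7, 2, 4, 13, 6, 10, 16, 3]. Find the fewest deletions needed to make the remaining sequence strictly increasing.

10

Fewest deletions = n − (longest strictly increasing subsequence).
i:      1  2  3  4  5  6  7  8  9 10 11 12 13 14 15 16
a[i]:   5  9 12 11  1  8 14 15  7  2  4 13  6 10 16  3
dp:     1  2  3  3  1  2  4  5  2  2  3  4  4  5  6  3
max dp = 6, so deletions = 16 − 6 = 10.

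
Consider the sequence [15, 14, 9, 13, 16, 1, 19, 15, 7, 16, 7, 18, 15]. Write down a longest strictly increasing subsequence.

9, 13, 15, 16, 18

Patience tails give the LIS length; then backtrack through the dp parents:
15 → extends → [15]
14 → replaces 15 → [14]
9 → replaces 14 → [9]
13 → extends → [9, 13]
16 → extends → [9, 13, 16]
1 → replaces 9 → [1, 13, 16]
19 → extends → [1, 13, 16, 19]
15 → replaces 16 → [1, 13, 15, 19]
7 → replaces 13 → [1, 7, 15, 19]
16 → replaces 19 → [1, 7, 15, 16]
7 → already a tail → [1, 7, 15, 16]
18 → extends → [1, 7, 15, 16, 18]
15 → already a tail → [1, 7, 15, 16, 18]
Length 5; one witness is 9, 13, 15, 16, 18.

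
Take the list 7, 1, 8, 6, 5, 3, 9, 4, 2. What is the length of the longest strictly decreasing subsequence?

Negate each value so 'decreasing' becomes 'increasing', then run patience tails on the negated sequence:
-7 → extends → [-7]
-1 → extends → [-7, -1]
-8 → replaces -7 → [-8, -1]
-6 → replaces -1 → [-8, -6]
-5 → extends → [-8, -6, -5]
-3 → extends → [-8, -6, -5, -3]
-9 → replaces -8 → [-9, -6, -5, -3]
-4 → replaces -3 → [-9, -6, -5, -4]
-2 → extends → [-9, -6, -5, -4, -2]
Five tails, so the longest strictly decreasing subsequence of the original has length 5.

5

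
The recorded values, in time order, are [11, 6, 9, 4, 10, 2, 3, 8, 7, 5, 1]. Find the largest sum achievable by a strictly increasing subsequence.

25

Let S[i] be the best sum of a strictly increasing subsequence ending at i:
i:      1  2  3  4  5  6  7  8  9 10 11
a[i]:  11  6  9  4 10  2  3  8  7  5  1
S:     11  6 15  4 25  2  5 14 13 10  1
Maximum is 25 (e.g. 6 + 9 + 10).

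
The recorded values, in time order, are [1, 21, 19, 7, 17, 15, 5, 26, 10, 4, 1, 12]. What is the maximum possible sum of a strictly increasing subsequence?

Let S[i] be the best sum of a strictly increasing subsequence ending at i:
i:      1  2  3  4  5  6  7  8  9 10 11 12
a[i]:   1 21 19  7 17 15  5 26 10  4  1 12
S:      1 22 20  8 25 23  6 51 18  5  1 30
Maximum is 51 (e.g. 1 + 7 + 17 + 26).

51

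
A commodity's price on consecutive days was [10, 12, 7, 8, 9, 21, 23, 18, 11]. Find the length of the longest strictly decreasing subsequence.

Negate each value so 'decreasing' becomes 'increasing', then run patience tails on the negated sequence:
-10 → extends → [-10]
-12 → replaces -10 → [-12]
-7 → extends → [-12, -7]
-8 → replaces -7 → [-12, -8]
-9 → replaces -8 → [-12, -9]
-21 → replaces -12 → [-21, -9]
-23 → replaces -21 → [-23, -9]
-18 → replaces -9 → [-23, -18]
-11 → extends → [-23, -18, -11]
Three tails, so the longest strictly decreasing subsequence of the original has length 3.

3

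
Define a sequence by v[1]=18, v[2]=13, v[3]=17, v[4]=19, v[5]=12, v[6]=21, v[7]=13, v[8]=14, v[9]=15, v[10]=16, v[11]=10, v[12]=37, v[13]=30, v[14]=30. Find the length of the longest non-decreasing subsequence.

Track the smallest tail for each achievable length (allowing ties):
18 → extends → [18]
13 → replaces 18 → [13]
17 → extends → [13, 17]
19 → extends → [13, 17, 19]
12 → replaces 13 → [12, 17, 19]
21 → extends → [12, 17, 19, 21]
13 → replaces 17 → [12, 13, 19, 21]
14 → replaces 19 → [12, 13, 14, 21]
15 → replaces 21 → [12, 13, 14, 15]
16 → extends → [12, 13, 14, 15, 16]
10 → replaces 12 → [10, 13, 14, 15, 16]
37 → extends → [10, 13, 14, 15, 16, 37]
30 → replaces 37 → [10, 13, 14, 15, 16, 30]
30 → extends → [10, 13, 14, 15, 16, 30, 30]
Seven tails, so the longest non-decreasing subsequence has length 7 (e.g. 13, 13, 14, 15, 16, 30, 30).

7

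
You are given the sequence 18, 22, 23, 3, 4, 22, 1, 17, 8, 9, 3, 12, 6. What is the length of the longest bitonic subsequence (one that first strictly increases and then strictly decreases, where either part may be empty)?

inc[i] = longest strictly increasing subsequence ending at i; dec[i] = longest strictly decreasing subsequence starting at i:
i:      1  2  3  4  5  6  7  8  9 10 11 12 13
a[i]:  18 22 23  3  4 22  1 17  8  9  3 12  6
inc:    1  2  3  1  2  3  1  3  3  4  2  5  3
dec:    4  4  5  2  2  4  1  3  2  2  1  2  1
Best peak at i=3 (value 23): inc=3, dec=5, length 3+5−1 = 7.

7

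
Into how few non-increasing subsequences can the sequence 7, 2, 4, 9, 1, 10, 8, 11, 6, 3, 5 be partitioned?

Place each on the leftmost legal pile:
7 → new pile 1 (tops now [7])
2 → pile 1 (tops now [2])
4 → new pile 2 (tops now [2, 4])
9 → new pile 3 (tops now [2, 4, 9])
1 → pile 1 (tops now [1, 4, 9])
10 → new pile 4 (tops now [1, 4, 9, 10])
8 → pile 3 (tops now [1, 4, 8, 10])
11 → new pile 5 (tops now [1, 4, 8, 10, 11])
6 → pile 3 (tops now [1, 4, 6, 10, 11])
3 → pile 2 (tops now [1, 3, 6, 10, 11])
5 → pile 3 (tops now [1, 3, 5, 10, 11])
Five piles.

5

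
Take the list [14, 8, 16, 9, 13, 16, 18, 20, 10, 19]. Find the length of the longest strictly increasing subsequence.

6

Track the smallest tail for each achievable length (strict):
14 → extends → [14]
8 → replaces 14 → [8]
16 → extends → [8, 16]
9 → replaces 16 → [8, 9]
13 → extends → [8, 9, 13]
16 → extends → [8, 9, 13, 16]
18 → extends → [8, 9, 13, 16, 18]
20 → extends → [8, 9, 13, 16, 18, 20]
10 → replaces 13 → [8, 9, 10, 16, 18, 20]
19 → replaces 20 → [8, 9, 10, 16, 18, 19]
Six tails, so the longest strictly increasing subsequence has length 6 (e.g. 8, 9, 13, 16, 18, 20).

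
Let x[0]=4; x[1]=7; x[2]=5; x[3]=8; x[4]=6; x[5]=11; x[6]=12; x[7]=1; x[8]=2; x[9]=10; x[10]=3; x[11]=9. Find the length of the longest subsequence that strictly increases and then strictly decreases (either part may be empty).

7

inc[i] = longest strictly increasing subsequence ending at i; dec[i] = longest strictly decreasing subsequence starting at i:
i:      0  1  2  3  4  5  6  7  8  9 10 11
x[i]:   4  7  5  8  6 11 12  1  2 10  3  9
inc:    1  2  2  3  3  4  5  1  2  4  3  4
dec:    2  3  2  3  2  3  3  1  1  2  1  1
Best peak at i=6 (value 12): inc=5, dec=3, length 5+3−1 = 7.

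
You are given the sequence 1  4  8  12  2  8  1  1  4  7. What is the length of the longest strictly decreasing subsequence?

3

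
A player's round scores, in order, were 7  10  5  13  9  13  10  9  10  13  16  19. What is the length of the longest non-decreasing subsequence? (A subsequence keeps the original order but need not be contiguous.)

Track the smallest tail for each achievable length (allowing ties):
7 → extends → [7]
10 → extends → [7, 10]
5 → replaces 7 → [5, 10]
13 → extends → [5, 10, 13]
9 → replaces 10 → [5, 9, 13]
13 → extends → [5, 9, 13, 13]
10 → replaces 13 → [5, 9, 10, 13]
9 → replaces 10 → [5, 9, 9, 13]
10 → replaces 13 → [5, 9, 9, 10]
13 → extends → [5, 9, 9, 10, 13]
16 → extends → [5, 9, 9, 10, 13, 16]
19 → extends → [5, 9, 9, 10, 13, 16, 19]
Seven tails, so the longest non-decreasing subsequence has length 7 (e.g. 7, 10, 13, 13, 13, 16, 19).

7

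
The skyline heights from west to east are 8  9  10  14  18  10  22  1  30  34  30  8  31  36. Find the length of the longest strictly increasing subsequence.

9

Let dp[i] be the length of the longest such subsequence ending at index i:
i:      1  2  3  4  5  6  7  8  9 10 11 12 13 14
a[i]:   8  9 10 14 18 10 22  1 30 34 30  8 31 36
dp:     1  2  3  4  5  3  6  1  7  8  7  2  8  9
Maximum dp value is 9.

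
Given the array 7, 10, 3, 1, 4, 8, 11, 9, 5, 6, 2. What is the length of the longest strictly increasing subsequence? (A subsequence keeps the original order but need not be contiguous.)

4

Track the smallest tail for each achievable length (strict):
7 → extends → [7]
10 → extends → [7, 10]
3 → replaces 7 → [3, 10]
1 → replaces 3 → [1, 10]
4 → replaces 10 → [1, 4]
8 → extends → [1, 4, 8]
11 → extends → [1, 4, 8, 11]
9 → replaces 11 → [1, 4, 8, 9]
5 → replaces 8 → [1, 4, 5, 9]
6 → replaces 9 → [1, 4, 5, 6]
2 → replaces 4 → [1, 2, 5, 6]
Four tails, so the longest strictly increasing subsequence has length 4 (e.g. 3, 4, 8, 11).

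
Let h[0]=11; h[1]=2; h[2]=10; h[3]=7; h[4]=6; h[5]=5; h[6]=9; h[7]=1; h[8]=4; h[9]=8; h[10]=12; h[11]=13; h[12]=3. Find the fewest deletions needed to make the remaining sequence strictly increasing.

8

Fewest deletions = n − (longest strictly increasing subsequence).
i:      0  1  2  3  4  5  6  7  8  9 10 11 12
h[i]:  11  2 10  7  6  5  9  1  4  8 12 13  3
dp:     1  1  2  2  2  2  3  1  2  3  4  5  2
max dp = 5, so deletions = 13 − 5 = 8.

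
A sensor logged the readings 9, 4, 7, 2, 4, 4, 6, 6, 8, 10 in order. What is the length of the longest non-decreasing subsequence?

7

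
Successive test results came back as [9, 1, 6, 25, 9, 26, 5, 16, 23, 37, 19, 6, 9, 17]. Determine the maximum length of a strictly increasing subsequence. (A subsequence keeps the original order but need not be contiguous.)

Track the smallest tail for each achievable length (strict):
9 → extends → [9]
1 → replaces 9 → [1]
6 → extends → [1, 6]
25 → extends → [1, 6, 25]
9 → replaces 25 → [1, 6, 9]
26 → extends → [1, 6, 9, 26]
5 → replaces 6 → [1, 5, 9, 26]
16 → replaces 26 → [1, 5, 9, 16]
23 → extends → [1, 5, 9, 16, 23]
37 → extends → [1, 5, 9, 16, 23, 37]
19 → replaces 23 → [1, 5, 9, 16, 19, 37]
6 → replaces 9 → [1, 5, 6, 16, 19, 37]
9 → replaces 16 → [1, 5, 6, 9, 19, 37]
17 → replaces 19 → [1, 5, 6, 9, 17, 37]
Six tails, so the longest strictly increasing subsequence has length 6 (e.g. 1, 6, 9, 16, 23, 37).

6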